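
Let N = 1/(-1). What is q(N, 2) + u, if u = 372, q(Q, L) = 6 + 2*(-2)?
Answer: 374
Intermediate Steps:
N = -1
q(Q, L) = 2 (q(Q, L) = 6 - 4 = 2)
q(N, 2) + u = 2 + 372 = 374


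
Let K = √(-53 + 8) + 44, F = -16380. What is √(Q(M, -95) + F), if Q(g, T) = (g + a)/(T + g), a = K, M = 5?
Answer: √(-14742490 - 30*I*√5)/30 ≈ 0.00029119 - 127.99*I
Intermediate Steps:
K = 44 + 3*I*√5 (K = √(-45) + 44 = 3*I*√5 + 44 = 44 + 3*I*√5 ≈ 44.0 + 6.7082*I)
a = 44 + 3*I*√5 ≈ 44.0 + 6.7082*I
Q(g, T) = (44 + g + 3*I*√5)/(T + g) (Q(g, T) = (g + (44 + 3*I*√5))/(T + g) = (44 + g + 3*I*√5)/(T + g))
√(Q(M, -95) + F) = √((44 + 5 + 3*I*√5)/(-95 + 5) - 16380) = √((49 + 3*I*√5)/(-90) - 16380) = √(-(49 + 3*I*√5)/90 - 16380) = √((-49/90 - I*√5/30) - 16380) = √(-1474249/90 - I*√5/30)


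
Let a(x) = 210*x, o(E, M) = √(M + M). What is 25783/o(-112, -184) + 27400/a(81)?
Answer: 2740/1701 - 1121*I*√23/4 ≈ 1.6108 - 1344.0*I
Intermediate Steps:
o(E, M) = √2*√M (o(E, M) = √(2*M) = √2*√M)
25783/o(-112, -184) + 27400/a(81) = 25783/((√2*√(-184))) + 27400/((210*81)) = 25783/((√2*(2*I*√46))) + 27400/17010 = 25783/((4*I*√23)) + 27400*(1/17010) = 25783*(-I*√23/92) + 2740/1701 = -1121*I*√23/4 + 2740/1701 = 2740/1701 - 1121*I*√23/4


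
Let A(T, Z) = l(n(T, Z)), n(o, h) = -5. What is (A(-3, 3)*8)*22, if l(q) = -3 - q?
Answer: 352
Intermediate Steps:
A(T, Z) = 2 (A(T, Z) = -3 - 1*(-5) = -3 + 5 = 2)
(A(-3, 3)*8)*22 = (2*8)*22 = 16*22 = 352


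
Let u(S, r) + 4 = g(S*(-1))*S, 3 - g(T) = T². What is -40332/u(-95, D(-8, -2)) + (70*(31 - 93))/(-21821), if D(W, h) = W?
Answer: 1419834334/9351236803 ≈ 0.15183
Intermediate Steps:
g(T) = 3 - T²
u(S, r) = -4 + S*(3 - S²) (u(S, r) = -4 + (3 - (S*(-1))²)*S = -4 + (3 - (-S)²)*S = -4 + (3 - S²)*S = -4 + S*(3 - S²))
-40332/u(-95, D(-8, -2)) + (70*(31 - 93))/(-21821) = -40332/(-4 - 1*(-95)³ + 3*(-95)) + (70*(31 - 93))/(-21821) = -40332/(-4 - 1*(-857375) - 285) + (70*(-62))*(-1/21821) = -40332/(-4 + 857375 - 285) - 4340*(-1/21821) = -40332/857086 + 4340/21821 = -40332*1/857086 + 4340/21821 = -20166/428543 + 4340/21821 = 1419834334/9351236803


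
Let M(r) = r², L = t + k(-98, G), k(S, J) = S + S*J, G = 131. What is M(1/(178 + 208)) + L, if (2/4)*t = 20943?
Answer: 4313434201/148996 ≈ 28950.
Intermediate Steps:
k(S, J) = S + J*S
t = 41886 (t = 2*20943 = 41886)
L = 28950 (L = 41886 - 98*(1 + 131) = 41886 - 98*132 = 41886 - 12936 = 28950)
M(1/(178 + 208)) + L = (1/(178 + 208))² + 28950 = (1/386)² + 28950 = 1/148996 + 28950 = 4313434201/148996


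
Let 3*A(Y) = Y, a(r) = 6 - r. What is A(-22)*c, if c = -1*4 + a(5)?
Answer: 22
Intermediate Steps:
A(Y) = Y/3
c = -3 (c = -1*4 + (6 - 1*5) = -4 + (6 - 5) = -4 + 1 = -3)
A(-22)*c = ((1/3)*(-22))*(-3) = -22/3*(-3) = 22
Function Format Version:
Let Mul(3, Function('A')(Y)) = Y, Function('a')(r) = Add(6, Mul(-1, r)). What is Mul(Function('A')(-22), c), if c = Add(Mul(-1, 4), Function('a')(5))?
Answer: 22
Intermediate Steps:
Function('A')(Y) = Mul(Rational(1, 3), Y)
c = -3 (c = Add(Mul(-1, 4), Add(6, Mul(-1, 5))) = Add(-4, Add(6, -5)) = Add(-4, 1) = -3)
Mul(Function('A')(-22), c) = Mul(Mul(Rational(1, 3), -22), -3) = Mul(Rational(-22, 3), -3) = 22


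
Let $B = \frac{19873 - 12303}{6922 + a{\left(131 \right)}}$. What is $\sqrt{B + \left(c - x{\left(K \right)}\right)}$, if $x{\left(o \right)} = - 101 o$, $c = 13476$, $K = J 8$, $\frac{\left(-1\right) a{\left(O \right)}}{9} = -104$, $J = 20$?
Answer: $\frac{3 \sqrt{50834113149}}{3929} \approx 172.15$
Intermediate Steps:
$a{\left(O \right)} = 936$ ($a{\left(O \right)} = \left(-9\right) \left(-104\right) = 936$)
$K = 160$ ($K = 20 \cdot 8 = 160$)
$B = \frac{3785}{3929}$ ($B = \frac{19873 - 12303}{6922 + 936} = \frac{7570}{7858} = 7570 \cdot \frac{1}{7858} = \frac{3785}{3929} \approx 0.96335$)
$\sqrt{B + \left(c - x{\left(K \right)}\right)} = \sqrt{\frac{3785}{3929} - \left(-13476 - 16160\right)} = \sqrt{\frac{3785}{3929} + \left(13476 - -16160\right)} = \sqrt{\frac{3785}{3929} + \left(13476 + 16160\right)} = \sqrt{\frac{3785}{3929} + 29636} = \sqrt{\frac{116443629}{3929}} = \frac{3 \sqrt{50834113149}}{3929}$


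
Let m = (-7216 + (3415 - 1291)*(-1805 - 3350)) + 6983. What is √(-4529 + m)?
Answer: I*√10953982 ≈ 3309.7*I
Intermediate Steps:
m = -10949453 (m = (-7216 + 2124*(-5155)) + 6983 = (-7216 - 10949220) + 6983 = -10956436 + 6983 = -10949453)
√(-4529 + m) = √(-4529 - 10949453) = √(-10953982) = I*√10953982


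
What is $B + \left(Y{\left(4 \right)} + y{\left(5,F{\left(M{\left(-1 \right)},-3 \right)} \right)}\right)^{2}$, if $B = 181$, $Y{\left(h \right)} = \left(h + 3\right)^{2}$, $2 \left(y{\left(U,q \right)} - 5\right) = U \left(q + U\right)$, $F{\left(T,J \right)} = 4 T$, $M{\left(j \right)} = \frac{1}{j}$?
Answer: $\frac{13493}{4} \approx 3373.3$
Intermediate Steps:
$y{\left(U,q \right)} = 5 + \frac{U \left(U + q\right)}{2}$ ($y{\left(U,q \right)} = 5 + \frac{U \left(q + U\right)}{2} = 5 + \frac{U \left(U + q\right)}{2}$)
$Y{\left(h \right)} = \left(3 + h\right)^{2}$
$B + \left(Y{\left(4 \right)} + y{\left(5,F{\left(M{\left(-1 \right)},-3 \right)} \right)}\right)^{2} = 181 + \left(\left(3 + 4\right)^{2} + \left(5 + \frac{5^{2}}{2} + \frac{1}{2} \cdot 5 \frac{4}{-1}\right)\right)^{2} = 181 + \left(7^{2} + \left(5 + \frac{1}{2} \cdot 25 + \frac{1}{2} \cdot 5 \cdot 4 \left(-1\right)\right)\right)^{2} = 181 + \left(49 + \left(5 + \frac{25}{2} + \frac{1}{2} \cdot 5 \left(-4\right)\right)\right)^{2} = 181 + \left(49 + \left(5 + \frac{25}{2} - 10\right)\right)^{2} = 181 + \left(49 + \frac{15}{2}\right)^{2} = 181 + \left(\frac{113}{2}\right)^{2} = 181 + \frac{12769}{4} = \frac{13493}{4}$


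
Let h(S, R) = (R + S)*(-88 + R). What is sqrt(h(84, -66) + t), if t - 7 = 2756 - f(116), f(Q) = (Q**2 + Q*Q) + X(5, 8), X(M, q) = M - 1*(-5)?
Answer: I*sqrt(26931) ≈ 164.11*I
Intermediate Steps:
X(M, q) = 5 + M (X(M, q) = M + 5 = 5 + M)
f(Q) = 10 + 2*Q**2 (f(Q) = (Q**2 + Q*Q) + (5 + 5) = (Q**2 + Q**2) + 10 = 2*Q**2 + 10 = 10 + 2*Q**2)
t = -24159 (t = 7 + (2756 - (10 + 2*116**2)) = 7 + (2756 - (10 + 2*13456)) = 7 + (2756 - (10 + 26912)) = 7 + (2756 - 1*26922) = 7 + (2756 - 26922) = 7 - 24166 = -24159)
h(S, R) = (-88 + R)*(R + S)
sqrt(h(84, -66) + t) = sqrt(((-66)**2 - 88*(-66) - 88*84 - 66*84) - 24159) = sqrt((4356 + 5808 - 7392 - 5544) - 24159) = sqrt(-2772 - 24159) = sqrt(-26931) = I*sqrt(26931)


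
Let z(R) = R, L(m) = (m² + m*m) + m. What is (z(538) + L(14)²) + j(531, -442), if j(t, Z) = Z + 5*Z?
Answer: 162722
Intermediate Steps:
L(m) = m + 2*m² (L(m) = (m² + m²) + m = 2*m² + m = m + 2*m²)
j(t, Z) = 6*Z
(z(538) + L(14)²) + j(531, -442) = (538 + (14*(1 + 2*14))²) + 6*(-442) = (538 + (14*(1 + 28))²) - 2652 = (538 + (14*29)²) - 2652 = (538 + 406²) - 2652 = (538 + 164836) - 2652 = 165374 - 2652 = 162722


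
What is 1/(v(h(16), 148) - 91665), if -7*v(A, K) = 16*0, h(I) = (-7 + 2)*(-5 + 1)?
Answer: -1/91665 ≈ -1.0909e-5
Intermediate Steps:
h(I) = 20 (h(I) = -5*(-4) = 20)
v(A, K) = 0 (v(A, K) = -16*0/7 = -⅐*0 = 0)
1/(v(h(16), 148) - 91665) = 1/(0 - 91665) = 1/(-91665) = -1/91665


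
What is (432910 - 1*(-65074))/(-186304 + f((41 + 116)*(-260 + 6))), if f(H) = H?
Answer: -248992/113091 ≈ -2.2017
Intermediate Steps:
(432910 - 1*(-65074))/(-186304 + f((41 + 116)*(-260 + 6))) = (432910 - 1*(-65074))/(-186304 + (41 + 116)*(-260 + 6)) = (432910 + 65074)/(-186304 + 157*(-254)) = 497984/(-186304 - 39878) = 497984/(-226182) = 497984*(-1/226182) = -248992/113091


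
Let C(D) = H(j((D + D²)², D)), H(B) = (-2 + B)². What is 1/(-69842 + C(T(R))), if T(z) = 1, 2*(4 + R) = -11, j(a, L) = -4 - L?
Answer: -1/69793 ≈ -1.4328e-5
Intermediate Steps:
R = -19/2 (R = -4 + (½)*(-11) = -4 - 11/2 = -19/2 ≈ -9.5000)
C(D) = (-6 - D)² (C(D) = (-2 + (-4 - D))² = (-6 - D)²)
1/(-69842 + C(T(R))) = 1/(-69842 + (6 + 1)²) = 1/(-69842 + 7²) = 1/(-69842 + 49) = 1/(-69793) = -1/69793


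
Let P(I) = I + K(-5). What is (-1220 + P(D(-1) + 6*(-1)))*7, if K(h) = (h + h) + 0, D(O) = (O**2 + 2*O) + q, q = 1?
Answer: -8652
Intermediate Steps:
D(O) = 1 + O**2 + 2*O (D(O) = (O**2 + 2*O) + 1 = 1 + O**2 + 2*O)
K(h) = 2*h (K(h) = 2*h + 0 = 2*h)
P(I) = -10 + I (P(I) = I + 2*(-5) = I - 10 = -10 + I)
(-1220 + P(D(-1) + 6*(-1)))*7 = (-1220 + (-10 + ((1 + (-1)**2 + 2*(-1)) + 6*(-1))))*7 = (-1220 + (-10 + ((1 + 1 - 2) - 6)))*7 = (-1220 + (-10 + (0 - 6)))*7 = (-1220 + (-10 - 6))*7 = (-1220 - 16)*7 = -1236*7 = -8652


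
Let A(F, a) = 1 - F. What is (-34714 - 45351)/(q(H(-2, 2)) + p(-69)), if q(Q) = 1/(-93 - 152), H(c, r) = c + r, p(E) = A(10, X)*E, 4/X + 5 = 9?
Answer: -19615925/152144 ≈ -128.93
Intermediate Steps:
X = 1 (X = 4/(-5 + 9) = 4/4 = 4*(¼) = 1)
p(E) = -9*E (p(E) = (1 - 1*10)*E = (1 - 10)*E = -9*E)
q(Q) = -1/245 (q(Q) = 1/(-245) = -1/245)
(-34714 - 45351)/(q(H(-2, 2)) + p(-69)) = (-34714 - 45351)/(-1/245 - 9*(-69)) = -80065/(-1/245 + 621) = -80065/152144/245 = -80065*245/152144 = -19615925/152144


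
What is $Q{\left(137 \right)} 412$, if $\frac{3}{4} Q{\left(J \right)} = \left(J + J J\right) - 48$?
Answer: $10359328$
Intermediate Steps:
$Q{\left(J \right)} = -64 + \frac{4 J}{3} + \frac{4 J^{2}}{3}$ ($Q{\left(J \right)} = \frac{4 \left(\left(J + J J\right) - 48\right)}{3} = \frac{4 \left(\left(J + J^{2}\right) - 48\right)}{3} = \frac{4 \left(-48 + J + J^{2}\right)}{3} = -64 + \frac{4 J}{3} + \frac{4 J^{2}}{3}$)
$Q{\left(137 \right)} 412 = \left(-64 + \frac{4}{3} \cdot 137 + \frac{4 \cdot 137^{2}}{3}\right) 412 = \left(-64 + \frac{548}{3} + \frac{4}{3} \cdot 18769\right) 412 = \left(-64 + \frac{548}{3} + \frac{75076}{3}\right) 412 = 25144 \cdot 412 = 10359328$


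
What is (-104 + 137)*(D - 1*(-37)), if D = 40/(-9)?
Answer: 3223/3 ≈ 1074.3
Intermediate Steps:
D = -40/9 (D = 40*(-1/9) = -40/9 ≈ -4.4444)
(-104 + 137)*(D - 1*(-37)) = (-104 + 137)*(-40/9 - 1*(-37)) = 33*(-40/9 + 37) = 33*(293/9) = 3223/3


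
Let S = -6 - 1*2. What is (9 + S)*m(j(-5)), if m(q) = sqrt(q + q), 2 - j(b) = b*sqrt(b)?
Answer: sqrt(4 + 10*I*sqrt(5)) ≈ 3.6548 + 3.0591*I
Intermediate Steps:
j(b) = 2 - b**(3/2) (j(b) = 2 - b*sqrt(b) = 2 - b**(3/2))
S = -8 (S = -6 - 2 = -8)
m(q) = sqrt(2)*sqrt(q) (m(q) = sqrt(2*q) = sqrt(2)*sqrt(q))
(9 + S)*m(j(-5)) = (9 - 8)*(sqrt(2)*sqrt(2 - (-5)**(3/2))) = 1*(sqrt(2)*sqrt(2 - (-5)*I*sqrt(5))) = 1*(sqrt(2)*sqrt(2 + 5*I*sqrt(5))) = sqrt(2)*sqrt(2 + 5*I*sqrt(5))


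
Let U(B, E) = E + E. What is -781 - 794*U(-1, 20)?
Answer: -32541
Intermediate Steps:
U(B, E) = 2*E
-781 - 794*U(-1, 20) = -781 - 1588*20 = -781 - 794*40 = -781 - 31760 = -32541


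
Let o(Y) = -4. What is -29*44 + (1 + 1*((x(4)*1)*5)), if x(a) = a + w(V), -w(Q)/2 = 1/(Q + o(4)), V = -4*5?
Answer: -15055/12 ≈ -1254.6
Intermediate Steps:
V = -20
w(Q) = -2/(-4 + Q) (w(Q) = -2/(Q - 4) = -2/(-4 + Q))
x(a) = 1/12 + a (x(a) = a - 2/(-4 - 20) = a - 2/(-24) = a - 2*(-1/24) = a + 1/12 = 1/12 + a)
-29*44 + (1 + 1*((x(4)*1)*5)) = -29*44 + (1 + 1*(((1/12 + 4)*1)*5)) = -1276 + (1 + 1*(((49/12)*1)*5)) = -1276 + (1 + 1*((49/12)*5)) = -1276 + (1 + 1*(245/12)) = -1276 + (1 + 245/12) = -1276 + 257/12 = -15055/12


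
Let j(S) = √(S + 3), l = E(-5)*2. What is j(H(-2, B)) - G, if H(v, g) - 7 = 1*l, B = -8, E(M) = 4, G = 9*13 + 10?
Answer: -127 + 3*√2 ≈ -122.76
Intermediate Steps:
G = 127 (G = 117 + 10 = 127)
l = 8 (l = 4*2 = 8)
H(v, g) = 15 (H(v, g) = 7 + 1*8 = 7 + 8 = 15)
j(S) = √(3 + S)
j(H(-2, B)) - G = √(3 + 15) - 1*127 = √18 - 127 = 3*√2 - 127 = -127 + 3*√2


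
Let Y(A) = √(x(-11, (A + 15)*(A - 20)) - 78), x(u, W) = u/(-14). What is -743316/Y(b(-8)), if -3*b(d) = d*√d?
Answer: 743316*I*√15134/1081 ≈ 84591.0*I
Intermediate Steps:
x(u, W) = -u/14 (x(u, W) = u*(-1/14) = -u/14)
b(d) = -d^(3/2)/3 (b(d) = -d*√d/3 = -d^(3/2)/3)
Y(A) = I*√15134/14 (Y(A) = √(-1/14*(-11) - 78) = √(11/14 - 78) = √(-1081/14) = I*√15134/14)
-743316/Y(b(-8)) = -743316*(-I*√15134/1081) = -(-743316)*I*√15134/1081 = 743316*I*√15134/1081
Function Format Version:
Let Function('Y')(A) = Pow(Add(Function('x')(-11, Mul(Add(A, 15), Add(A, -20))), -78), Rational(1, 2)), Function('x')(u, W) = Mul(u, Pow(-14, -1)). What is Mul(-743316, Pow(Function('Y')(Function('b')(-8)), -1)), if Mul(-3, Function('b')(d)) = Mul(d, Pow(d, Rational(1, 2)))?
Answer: Mul(Rational(743316, 1081), I, Pow(15134, Rational(1, 2))) ≈ Mul(84591., I)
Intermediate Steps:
Function('x')(u, W) = Mul(Rational(-1, 14), u) (Function('x')(u, W) = Mul(u, Rational(-1, 14)) = Mul(Rational(-1, 14), u))
Function('b')(d) = Mul(Rational(-1, 3), Pow(d, Rational(3, 2))) (Function('b')(d) = Mul(Rational(-1, 3), Mul(d, Pow(d, Rational(1, 2)))) = Mul(Rational(-1, 3), Pow(d, Rational(3, 2))))
Function('Y')(A) = Mul(Rational(1, 14), I, Pow(15134, Rational(1, 2))) (Function('Y')(A) = Pow(Add(Mul(Rational(-1, 14), -11), -78), Rational(1, 2)) = Pow(Add(Rational(11, 14), -78), Rational(1, 2)) = Pow(Rational(-1081, 14), Rational(1, 2)) = Mul(Rational(1, 14), I, Pow(15134, Rational(1, 2))))
Mul(-743316, Pow(Function('Y')(Function('b')(-8)), -1)) = Mul(-743316, Pow(Mul(Rational(1, 14), I, Pow(15134, Rational(1, 2))), -1)) = Mul(-743316, Mul(Rational(-1, 1081), I, Pow(15134, Rational(1, 2)))) = Mul(Rational(743316, 1081), I, Pow(15134, Rational(1, 2)))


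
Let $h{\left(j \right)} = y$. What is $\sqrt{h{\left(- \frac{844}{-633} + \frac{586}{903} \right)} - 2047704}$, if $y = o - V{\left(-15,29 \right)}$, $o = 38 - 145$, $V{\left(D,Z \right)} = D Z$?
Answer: $4 i \sqrt{127961} \approx 1430.9 i$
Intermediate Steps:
$o = -107$
$y = 328$ ($y = -107 - \left(-15\right) 29 = -107 - -435 = -107 + 435 = 328$)
$h{\left(j \right)} = 328$
$\sqrt{h{\left(- \frac{844}{-633} + \frac{586}{903} \right)} - 2047704} = \sqrt{328 - 2047704} = \sqrt{-2047376} = 4 i \sqrt{127961}$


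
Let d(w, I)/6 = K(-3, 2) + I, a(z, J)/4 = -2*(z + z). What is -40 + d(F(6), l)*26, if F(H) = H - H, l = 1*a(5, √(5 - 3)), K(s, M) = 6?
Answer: -11584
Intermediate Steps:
a(z, J) = -16*z (a(z, J) = 4*(-2*(z + z)) = 4*(-4*z) = -16*z)
l = -80 (l = 1*(-16*5) = 1*(-80) = -80)
F(H) = 0
d(w, I) = 36 + 6*I (d(w, I) = 6*(6 + I) = 36 + 6*I)
-40 + d(F(6), l)*26 = -40 + (36 + 6*(-80))*26 = -40 + (36 - 480)*26 = -40 - 444*26 = -40 - 11544 = -11584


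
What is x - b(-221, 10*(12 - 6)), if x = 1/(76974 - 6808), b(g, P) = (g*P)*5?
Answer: 4652005801/70166 ≈ 66300.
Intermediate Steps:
b(g, P) = 5*P*g (b(g, P) = (P*g)*5 = 5*P*g)
x = 1/70166 ≈ 1.4252e-5
x - b(-221, 10*(12 - 6)) = 1/70166 - 5*10*(12 - 6)*(-221) = 1/70166 - 5*10*6*(-221) = 1/70166 - 5*60*(-221) = 1/70166 - 1*(-66300) = 1/70166 + 66300 = 4652005801/70166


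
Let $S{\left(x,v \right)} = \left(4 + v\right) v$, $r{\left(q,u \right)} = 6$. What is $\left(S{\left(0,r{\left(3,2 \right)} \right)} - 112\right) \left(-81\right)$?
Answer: $4212$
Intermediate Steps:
$S{\left(x,v \right)} = v \left(4 + v\right)$
$\left(S{\left(0,r{\left(3,2 \right)} \right)} - 112\right) \left(-81\right) = \left(6 \left(4 + 6\right) - 112\right) \left(-81\right) = \left(6 \cdot 10 - 112\right) \left(-81\right) = \left(60 - 112\right) \left(-81\right) = \left(-52\right) \left(-81\right) = 4212$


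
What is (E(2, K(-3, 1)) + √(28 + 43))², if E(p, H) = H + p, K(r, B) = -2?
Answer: 71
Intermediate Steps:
(E(2, K(-3, 1)) + √(28 + 43))² = ((-2 + 2) + √(28 + 43))² = (0 + √71)² = (√71)² = 71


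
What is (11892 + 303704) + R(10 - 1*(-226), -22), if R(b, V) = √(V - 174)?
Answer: 315596 + 14*I ≈ 3.156e+5 + 14.0*I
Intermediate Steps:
R(b, V) = √(-174 + V)
(11892 + 303704) + R(10 - 1*(-226), -22) = (11892 + 303704) + √(-174 - 22) = 315596 + √(-196) = 315596 + 14*I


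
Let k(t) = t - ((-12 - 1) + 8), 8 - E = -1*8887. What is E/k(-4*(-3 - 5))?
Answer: 8895/37 ≈ 240.41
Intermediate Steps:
E = 8895 (E = 8 - (-1)*8887 = 8 - 1*(-8887) = 8 + 8887 = 8895)
k(t) = 5 + t (k(t) = t - (-13 + 8) = t - 1*(-5) = t + 5 = 5 + t)
E/k(-4*(-3 - 5)) = 8895/(5 - 4*(-3 - 5)) = 8895/(5 - 4*(-8)) = 8895/(5 + 32) = 8895/37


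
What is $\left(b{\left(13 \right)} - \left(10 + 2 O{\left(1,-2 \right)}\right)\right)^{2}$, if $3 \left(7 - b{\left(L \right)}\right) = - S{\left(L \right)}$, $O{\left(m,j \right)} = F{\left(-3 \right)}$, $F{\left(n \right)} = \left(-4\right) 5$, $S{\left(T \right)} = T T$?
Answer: $\frac{78400}{9} \approx 8711.1$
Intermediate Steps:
$S{\left(T \right)} = T^{2}$
$F{\left(n \right)} = -20$
$O{\left(m,j \right)} = -20$
$b{\left(L \right)} = 7 + \frac{L^{2}}{3}$ ($b{\left(L \right)} = 7 - \frac{\left(-1\right) L^{2}}{3} = 7 + \frac{L^{2}}{3}$)
$\left(b{\left(13 \right)} - \left(10 + 2 O{\left(1,-2 \right)}\right)\right)^{2} = \left(\left(7 + \frac{13^{2}}{3}\right) - -30\right)^{2} = \left(\left(7 + \frac{1}{3} \cdot 169\right) + \left(-10 + 40\right)\right)^{2} = \left(\left(7 + \frac{169}{3}\right) + 30\right)^{2} = \left(\frac{190}{3} + 30\right)^{2} = \left(\frac{280}{3}\right)^{2} = \frac{78400}{9}$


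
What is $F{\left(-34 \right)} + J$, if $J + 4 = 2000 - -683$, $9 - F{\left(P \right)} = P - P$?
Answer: $2688$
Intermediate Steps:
$F{\left(P \right)} = 9$ ($F{\left(P \right)} = 9 - \left(P - P\right) = 9 - 0 = 9 + 0 = 9$)
$J = 2679$ ($J = -4 + \left(2000 - -683\right) = -4 + \left(2000 + 683\right) = -4 + 2683 = 2679$)
$F{\left(-34 \right)} + J = 9 + 2679 = 2688$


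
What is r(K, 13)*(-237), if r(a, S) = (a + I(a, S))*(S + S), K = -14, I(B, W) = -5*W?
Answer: 486798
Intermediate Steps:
r(a, S) = 2*S*(a - 5*S) (r(a, S) = (a - 5*S)*(S + S) = (a - 5*S)*(2*S) = 2*S*(a - 5*S))
r(K, 13)*(-237) = (2*13*(-14 - 5*13))*(-237) = (2*13*(-14 - 65))*(-237) = (2*13*(-79))*(-237) = -2054*(-237) = 486798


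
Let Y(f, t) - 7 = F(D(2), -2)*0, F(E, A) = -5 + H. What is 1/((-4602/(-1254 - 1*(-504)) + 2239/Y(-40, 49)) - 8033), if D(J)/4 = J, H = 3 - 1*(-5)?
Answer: -875/6743631 ≈ -0.00012975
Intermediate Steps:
H = 8 (H = 3 + 5 = 8)
D(J) = 4*J
F(E, A) = 3 (F(E, A) = -5 + 8 = 3)
Y(f, t) = 7 (Y(f, t) = 7 + 3*0 = 7 + 0 = 7)
1/((-4602/(-1254 - 1*(-504)) + 2239/Y(-40, 49)) - 8033) = 1/((-4602/(-1254 - 1*(-504)) + 2239/7) - 8033) = 1/((-4602/(-1254 + 504) + 2239*(⅐)) - 8033) = 1/((-4602/(-750) + 2239/7) - 8033) = 1/((-4602*(-1/750) + 2239/7) - 8033) = 1/((767/125 + 2239/7) - 8033) = 1/(285244/875 - 8033) = 1/(-6743631/875) = -875/6743631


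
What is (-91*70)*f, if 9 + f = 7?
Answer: 12740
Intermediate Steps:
f = -2 (f = -9 + 7 = -2)
(-91*70)*f = -91*70*(-2) = -6370*(-2) = 12740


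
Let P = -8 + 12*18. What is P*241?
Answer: 50128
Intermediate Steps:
P = 208 (P = -8 + 216 = 208)
P*241 = 208*241 = 50128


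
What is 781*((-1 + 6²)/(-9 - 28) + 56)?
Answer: 1590897/37 ≈ 42997.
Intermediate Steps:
781*((-1 + 6²)/(-9 - 28) + 56) = 781*((-1 + 36)/(-37) + 56) = 781*(35*(-1/37) + 56) = 781*(-35/37 + 56) = 781*(2037/37) = 1590897/37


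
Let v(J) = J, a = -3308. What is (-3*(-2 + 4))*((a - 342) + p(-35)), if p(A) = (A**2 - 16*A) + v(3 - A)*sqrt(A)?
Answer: 11190 - 228*I*sqrt(35) ≈ 11190.0 - 1348.9*I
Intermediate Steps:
p(A) = A**2 - 16*A + sqrt(A)*(3 - A) (p(A) = (A**2 - 16*A) + (3 - A)*sqrt(A) = (A**2 - 16*A) + sqrt(A)*(3 - A) = A**2 - 16*A + sqrt(A)*(3 - A))
(-3*(-2 + 4))*((a - 342) + p(-35)) = (-3*(-2 + 4))*((-3308 - 342) + ((-35)**2 - 16*(-35) + sqrt(-35)*(3 - 1*(-35)))) = (-3*2)*(-3650 + (1225 + 560 + (I*sqrt(35))*(3 + 35))) = -6*(-3650 + (1225 + 560 + (I*sqrt(35))*38)) = -6*(-3650 + (1225 + 560 + 38*I*sqrt(35))) = -6*(-3650 + (1785 + 38*I*sqrt(35))) = -6*(-1865 + 38*I*sqrt(35)) = 11190 - 228*I*sqrt(35)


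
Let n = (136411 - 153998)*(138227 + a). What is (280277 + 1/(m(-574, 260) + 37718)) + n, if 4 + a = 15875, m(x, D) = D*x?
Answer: -302206915770979/111522 ≈ -2.7098e+9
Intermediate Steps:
a = 15871 (a = -4 + 15875 = 15871)
n = -2710121526 (n = (136411 - 153998)*(138227 + 15871) = -17587*154098 = -2710121526)
(280277 + 1/(m(-574, 260) + 37718)) + n = (280277 + 1/(260*(-574) + 37718)) - 2710121526 = (280277 + 1/(-149240 + 37718)) - 2710121526 = (280277 + 1/(-111522)) - 2710121526 = (280277 - 1/111522) - 2710121526 = 31257051593/111522 - 2710121526 = -302206915770979/111522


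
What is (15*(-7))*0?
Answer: 0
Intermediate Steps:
(15*(-7))*0 = -105*0 = 0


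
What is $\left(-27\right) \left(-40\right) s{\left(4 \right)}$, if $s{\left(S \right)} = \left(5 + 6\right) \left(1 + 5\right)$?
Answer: $71280$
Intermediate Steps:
$s{\left(S \right)} = 66$ ($s{\left(S \right)} = 11 \cdot 6 = 66$)
$\left(-27\right) \left(-40\right) s{\left(4 \right)} = \left(-27\right) \left(-40\right) 66 = 1080 \cdot 66 = 71280$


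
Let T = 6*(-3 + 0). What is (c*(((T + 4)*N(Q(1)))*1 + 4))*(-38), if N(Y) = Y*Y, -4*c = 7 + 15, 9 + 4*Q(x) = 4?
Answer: -29887/8 ≈ -3735.9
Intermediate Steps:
Q(x) = -5/4 (Q(x) = -9/4 + (¼)*4 = -9/4 + 1 = -5/4)
c = -11/2 (c = -(7 + 15)/4 = -¼*22 = -11/2 ≈ -5.5000)
N(Y) = Y²
T = -18 (T = 6*(-3) = -18)
(c*(((T + 4)*N(Q(1)))*1 + 4))*(-38) = -11*(((-18 + 4)*(-5/4)²)*1 + 4)/2*(-38) = -11*(-14*25/16*1 + 4)/2*(-38) = -11*(-175/8*1 + 4)/2*(-38) = -11*(-175/8 + 4)/2*(-38) = -11/2*(-143/8)*(-38) = (1573/16)*(-38) = -29887/8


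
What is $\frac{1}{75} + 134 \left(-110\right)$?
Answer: $- \frac{1105499}{75} \approx -14740.0$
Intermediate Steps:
$\frac{1}{75} + 134 \left(-110\right) = \frac{1}{75} - 14740 = - \frac{1105499}{75}$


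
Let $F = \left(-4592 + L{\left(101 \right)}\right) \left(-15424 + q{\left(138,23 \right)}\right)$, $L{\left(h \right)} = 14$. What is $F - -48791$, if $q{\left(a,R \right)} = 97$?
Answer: $70215797$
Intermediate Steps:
$F = 70167006$ ($F = \left(-4592 + 14\right) \left(-15424 + 97\right) = \left(-4578\right) \left(-15327\right) = 70167006$)
$F - -48791 = 70167006 - -48791 = 70167006 + 48791 = 70215797$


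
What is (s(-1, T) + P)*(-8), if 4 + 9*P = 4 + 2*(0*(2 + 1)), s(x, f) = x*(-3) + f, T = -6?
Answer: 24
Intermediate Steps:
s(x, f) = f - 3*x (s(x, f) = -3*x + f = f - 3*x)
P = 0 (P = -4/9 + (4 + 2*(0*(2 + 1)))/9 = -4/9 + (4 + 2*(0*3))/9 = -4/9 + (4 + 2*0)/9 = -4/9 + (4 + 0)/9 = -4/9 + (⅑)*4 = -4/9 + 4/9 = 0)
(s(-1, T) + P)*(-8) = ((-6 - 3*(-1)) + 0)*(-8) = ((-6 + 3) + 0)*(-8) = (-3 + 0)*(-8) = -3*(-8) = 24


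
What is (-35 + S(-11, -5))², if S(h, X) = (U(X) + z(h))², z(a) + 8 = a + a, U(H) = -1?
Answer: 857476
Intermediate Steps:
z(a) = -8 + 2*a (z(a) = -8 + (a + a) = -8 + 2*a)
S(h, X) = (-9 + 2*h)² (S(h, X) = (-1 + (-8 + 2*h))² = (-9 + 2*h)²)
(-35 + S(-11, -5))² = (-35 + (-9 + 2*(-11))²)² = (-35 + (-9 - 22)²)² = (-35 + (-31)²)² = (-35 + 961)² = 926² = 857476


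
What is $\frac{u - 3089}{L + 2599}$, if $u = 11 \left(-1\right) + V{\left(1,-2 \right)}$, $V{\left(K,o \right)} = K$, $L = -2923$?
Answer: $\frac{1033}{108} \approx 9.5648$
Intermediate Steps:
$u = -10$ ($u = 11 \left(-1\right) + 1 = -11 + 1 = -10$)
$\frac{u - 3089}{L + 2599} = \frac{-10 - 3089}{-2923 + 2599} = - \frac{3099}{-324} = \left(-3099\right) \left(- \frac{1}{324}\right) = \frac{1033}{108}$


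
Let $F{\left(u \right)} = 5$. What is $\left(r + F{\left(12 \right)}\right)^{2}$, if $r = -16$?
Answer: $121$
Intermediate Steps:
$\left(r + F{\left(12 \right)}\right)^{2} = \left(-16 + 5\right)^{2} = \left(-11\right)^{2} = 121$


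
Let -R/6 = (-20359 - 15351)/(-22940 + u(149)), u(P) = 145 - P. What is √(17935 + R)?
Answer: √16382907470/956 ≈ 133.89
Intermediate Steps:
R = -17855/1912 (R = -6*(-20359 - 15351)/(-22940 + (145 - 1*149)) = -(-214260)/(-22940 + (145 - 149)) = -(-214260)/(-22940 - 4) = -(-214260)/(-22944) = -(-214260)*(-1)/22944 = -6*17855/11472 = -17855/1912 ≈ -9.3384)
√(17935 + R) = √(17935 - 17855/1912) = √(34273865/1912) = √16382907470/956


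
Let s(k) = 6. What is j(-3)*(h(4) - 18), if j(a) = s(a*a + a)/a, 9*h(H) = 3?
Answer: 106/3 ≈ 35.333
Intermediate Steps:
h(H) = ⅓ (h(H) = (⅑)*3 = ⅓)
j(a) = 6/a
j(-3)*(h(4) - 18) = (6/(-3))*(⅓ - 18) = (6*(-⅓))*(-53/3) = -2*(-53/3) = 106/3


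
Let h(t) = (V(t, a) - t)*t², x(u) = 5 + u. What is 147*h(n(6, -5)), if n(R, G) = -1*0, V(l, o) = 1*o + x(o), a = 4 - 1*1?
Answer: 0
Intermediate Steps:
a = 3 (a = 4 - 1 = 3)
V(l, o) = 5 + 2*o (V(l, o) = 1*o + (5 + o) = o + (5 + o) = 5 + 2*o)
n(R, G) = 0
h(t) = t²*(11 - t) (h(t) = ((5 + 2*3) - t)*t² = ((5 + 6) - t)*t² = (11 - t)*t² = t²*(11 - t))
147*h(n(6, -5)) = 147*(0²*(11 - 1*0)) = 147*(0*(11 + 0)) = 147*(0*11) = 147*0 = 0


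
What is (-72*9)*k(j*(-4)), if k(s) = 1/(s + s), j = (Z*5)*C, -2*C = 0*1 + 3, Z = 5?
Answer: -54/25 ≈ -2.1600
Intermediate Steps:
C = -3/2 (C = -(0*1 + 3)/2 = -(0 + 3)/2 = -1/2*3 = -3/2 ≈ -1.5000)
j = -75/2 (j = (5*5)*(-3/2) = 25*(-3/2) = -75/2 ≈ -37.500)
k(s) = 1/(2*s)
(-72*9)*k(j*(-4)) = (-72*9)*(1/(2*((-75/2*(-4))))) = -324/150 = -648*1/300 = -54/25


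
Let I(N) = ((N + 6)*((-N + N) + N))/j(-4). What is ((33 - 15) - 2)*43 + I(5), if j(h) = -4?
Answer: 2697/4 ≈ 674.25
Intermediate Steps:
I(N) = -N*(6 + N)/4 (I(N) = ((N + 6)*((-N + N) + N))/(-4) = ((6 + N)*(0 + N))*(-1/4) = ((6 + N)*N)*(-1/4) = (N*(6 + N))*(-1/4) = -N*(6 + N)/4)
((33 - 15) - 2)*43 + I(5) = ((33 - 15) - 2)*43 - 1/4*5*(6 + 5) = (18 - 2)*43 - 1/4*5*11 = 16*43 - 55/4 = 688 - 55/4 = 2697/4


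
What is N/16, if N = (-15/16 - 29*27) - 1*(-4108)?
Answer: 53185/256 ≈ 207.75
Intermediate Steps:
N = 53185/16 (N = (-15*1/16 - 783) + 4108 = (-15/16 - 783) + 4108 = -12543/16 + 4108 = 53185/16 ≈ 3324.1)
N/16 = (53185/16)/16 = (53185/16)*(1/16) = 53185/256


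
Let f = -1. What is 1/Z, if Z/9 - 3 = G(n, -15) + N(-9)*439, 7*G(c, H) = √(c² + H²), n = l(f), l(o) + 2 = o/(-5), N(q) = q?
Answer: -806050/28640560041 - 35*√634/57281120082 ≈ -2.8159e-5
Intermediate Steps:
l(o) = -2 - o/5 (l(o) = -2 + o/(-5) = -2 + o*(-⅕) = -2 - o/5)
n = -9/5 (n = -2 - ⅕*(-1) = -2 + ⅕ = -9/5 ≈ -1.8000)
G(c, H) = √(H² + c²)/7 (G(c, H) = √(c² + H²)/7 = √(H² + c²)/7)
Z = -35532 + 27*√634/35 (Z = 27 + 9*(√((-15)² + (-9/5)²)/7 - 9*439) = 27 + 9*(√(225 + 81/25)/7 - 3951) = 27 + 9*(√(5706/25)/7 - 3951) = 27 + 9*((3*√634/5)/7 - 3951) = 27 + 9*(3*√634/35 - 3951) = 27 + 9*(-3951 + 3*√634/35) = 27 + (-35559 + 27*√634/35) = -35532 + 27*√634/35 ≈ -35513.)
1/Z = 1/(-35532 + 27*√634/35)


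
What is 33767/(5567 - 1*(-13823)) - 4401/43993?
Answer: 1400176241/853024270 ≈ 1.6414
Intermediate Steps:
33767/(5567 - 1*(-13823)) - 4401/43993 = 33767/(5567 + 13823) - 4401*1/43993 = 33767/19390 - 4401/43993 = 1400176241/853024270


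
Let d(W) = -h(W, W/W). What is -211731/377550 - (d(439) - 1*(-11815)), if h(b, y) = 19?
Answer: -1484597177/125850 ≈ -11797.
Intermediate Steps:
d(W) = -19 (d(W) = -1*19 = -19)
-211731/377550 - (d(439) - 1*(-11815)) = -211731/377550 - (-19 - 1*(-11815)) = -211731*1/377550 - (-19 + 11815) = -70577/125850 - 1*11796 = -70577/125850 - 11796 = -1484597177/125850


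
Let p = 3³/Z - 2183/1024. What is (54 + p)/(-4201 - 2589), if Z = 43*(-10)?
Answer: -1629353/213555200 ≈ -0.0076297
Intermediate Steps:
Z = -430
p = -483169/220160 (p = 3³/(-430) - 2183/1024 = 27*(-1/430) - 2183*1/1024 = -27/430 - 2183/1024 = -483169/220160 ≈ -2.1946)
(54 + p)/(-4201 - 2589) = (54 - 483169/220160)/(-4201 - 2589) = (11405471/220160)/(-6790) = (11405471/220160)*(-1/6790) = -1629353/213555200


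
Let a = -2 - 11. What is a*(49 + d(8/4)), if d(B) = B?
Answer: -663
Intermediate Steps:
a = -13
a*(49 + d(8/4)) = -13*(49 + 8/4) = -13*(49 + 8*(¼)) = -13*(49 + 2) = -13*51 = -663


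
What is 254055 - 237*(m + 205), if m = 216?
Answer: 154278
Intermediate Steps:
254055 - 237*(m + 205) = 254055 - 237*(216 + 205) = 254055 - 237*421 = 254055 - 99777 = 154278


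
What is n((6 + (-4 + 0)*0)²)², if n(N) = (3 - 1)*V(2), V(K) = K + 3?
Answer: 100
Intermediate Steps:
V(K) = 3 + K
n(N) = 10 (n(N) = (3 - 1)*(3 + 2) = 2*5 = 10)
n((6 + (-4 + 0)*0)²)² = 10² = 100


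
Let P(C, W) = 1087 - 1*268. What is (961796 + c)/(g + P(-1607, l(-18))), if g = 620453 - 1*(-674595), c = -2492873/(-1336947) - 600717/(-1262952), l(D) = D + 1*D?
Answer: 180444043260666791/243119031530220072 ≈ 0.74220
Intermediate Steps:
l(D) = 2*D (l(D) = D + D = 2*D)
P(C, W) = 819 (P(C, W) = 1087 - 268 = 819)
c = 439056192455/187611098616 (c = -2492873*(-1/1336947) - 600717*(-1/1262952) = 2492873/1336947 + 200239/420984 = 439056192455/187611098616 ≈ 2.3402)
g = 1295048 (g = 620453 + 674595 = 1295048)
(961796 + c)/(g + P(-1607, l(-18))) = (961796 + 439056192455/187611098616)/(1295048 + 819) = (180444043260666791/187611098616)/1295867 = (180444043260666791/187611098616)*(1/1295867) = 180444043260666791/243119031530220072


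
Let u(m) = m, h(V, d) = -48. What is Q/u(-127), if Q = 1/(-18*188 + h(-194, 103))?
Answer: 1/435864 ≈ 2.2943e-6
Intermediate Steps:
Q = -1/3432 (Q = 1/(-18*188 - 48) = 1/(-3384 - 48) = 1/(-3432) = -1/3432 ≈ -0.00029138)
Q/u(-127) = -1/3432/(-127) = -1/3432*(-1/127) = 1/435864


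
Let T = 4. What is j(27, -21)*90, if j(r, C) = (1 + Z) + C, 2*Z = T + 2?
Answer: -1530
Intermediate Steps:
Z = 3 (Z = (4 + 2)/2 = (1/2)*6 = 3)
j(r, C) = 4 + C (j(r, C) = (1 + 3) + C = 4 + C)
j(27, -21)*90 = (4 - 21)*90 = -17*90 = -1530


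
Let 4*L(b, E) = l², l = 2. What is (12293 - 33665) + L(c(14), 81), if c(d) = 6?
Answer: -21371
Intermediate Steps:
L(b, E) = 1 (L(b, E) = (¼)*2² = (¼)*4 = 1)
(12293 - 33665) + L(c(14), 81) = (12293 - 33665) + 1 = -21372 + 1 = -21371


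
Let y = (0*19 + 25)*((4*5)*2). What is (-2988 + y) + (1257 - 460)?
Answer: -1191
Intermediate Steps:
y = 1000 (y = (0 + 25)*(20*2) = 25*40 = 1000)
(-2988 + y) + (1257 - 460) = (-2988 + 1000) + (1257 - 460) = -1988 + 797 = -1191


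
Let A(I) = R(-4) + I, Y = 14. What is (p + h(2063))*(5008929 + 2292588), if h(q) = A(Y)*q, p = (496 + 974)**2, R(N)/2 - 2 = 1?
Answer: 16079108676720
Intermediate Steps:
R(N) = 6 (R(N) = 4 + 2*1 = 4 + 2 = 6)
A(I) = 6 + I
p = 2160900 (p = 1470**2 = 2160900)
h(q) = 20*q (h(q) = (6 + 14)*q = 20*q)
(p + h(2063))*(5008929 + 2292588) = (2160900 + 20*2063)*(5008929 + 2292588) = (2160900 + 41260)*7301517 = 2202160*7301517 = 16079108676720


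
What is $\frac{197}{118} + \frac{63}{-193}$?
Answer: $\frac{30587}{22774} \approx 1.3431$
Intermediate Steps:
$\frac{197}{118} + \frac{63}{-193} = 197 \cdot \frac{1}{118} + 63 \left(- \frac{1}{193}\right) = \frac{197}{118} - \frac{63}{193} = \frac{30587}{22774}$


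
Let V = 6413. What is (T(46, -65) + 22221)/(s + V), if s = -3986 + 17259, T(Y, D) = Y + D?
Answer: 653/579 ≈ 1.1278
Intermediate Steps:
T(Y, D) = D + Y
s = 13273
(T(46, -65) + 22221)/(s + V) = ((-65 + 46) + 22221)/(13273 + 6413) = (-19 + 22221)/19686 = 22202*(1/19686) = 653/579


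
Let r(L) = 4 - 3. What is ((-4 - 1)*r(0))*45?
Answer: -225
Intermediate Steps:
r(L) = 1
((-4 - 1)*r(0))*45 = ((-4 - 1)*1)*45 = -5*1*45 = -5*45 = -225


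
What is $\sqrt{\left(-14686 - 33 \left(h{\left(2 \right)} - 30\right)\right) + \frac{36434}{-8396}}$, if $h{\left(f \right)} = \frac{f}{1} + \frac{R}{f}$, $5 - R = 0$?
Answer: $\frac{i \sqrt{61015230686}}{2099} \approx 117.68 i$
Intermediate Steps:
$R = 5$ ($R = 5 - 0 = 5 + 0 = 5$)
$h{\left(f \right)} = f + \frac{5}{f}$ ($h{\left(f \right)} = \frac{f}{1} + \frac{5}{f} = f 1 + \frac{5}{f} = f + \frac{5}{f}$)
$\sqrt{\left(-14686 - 33 \left(h{\left(2 \right)} - 30\right)\right) + \frac{36434}{-8396}} = \sqrt{\left(-14686 - 33 \left(\left(2 + \frac{5}{2}\right) - 30\right)\right) + \frac{36434}{-8396}} = \sqrt{\left(-14686 - 33 \left(\left(2 + 5 \cdot \frac{1}{2}\right) - 30\right)\right) + 36434 \left(- \frac{1}{8396}\right)} = \sqrt{\left(-14686 - 33 \left(\left(2 + \frac{5}{2}\right) - 30\right)\right) - \frac{18217}{4198}} = \sqrt{\left(-14686 - 33 \left(\frac{9}{2} - 30\right)\right) - \frac{18217}{4198}} = \sqrt{\left(-14686 - 33 \left(- \frac{51}{2}\right)\right) - \frac{18217}{4198}} = \sqrt{\left(-14686 - - \frac{1683}{2}\right) - \frac{18217}{4198}} = \sqrt{\left(-14686 + \frac{1683}{2}\right) - \frac{18217}{4198}} = \sqrt{- \frac{27689}{2} - \frac{18217}{4198}} = \sqrt{- \frac{29068714}{2099}} = \frac{i \sqrt{61015230686}}{2099}$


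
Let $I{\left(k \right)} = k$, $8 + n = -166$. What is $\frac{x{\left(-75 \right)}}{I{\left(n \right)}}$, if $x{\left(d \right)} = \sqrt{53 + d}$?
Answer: $- \frac{i \sqrt{22}}{174} \approx - 0.026956 i$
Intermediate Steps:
$n = -174$ ($n = -8 - 166 = -174$)
$\frac{x{\left(-75 \right)}}{I{\left(n \right)}} = \frac{\sqrt{53 - 75}}{-174} = \sqrt{-22} \left(- \frac{1}{174}\right) = i \sqrt{22} \left(- \frac{1}{174}\right) = - \frac{i \sqrt{22}}{174}$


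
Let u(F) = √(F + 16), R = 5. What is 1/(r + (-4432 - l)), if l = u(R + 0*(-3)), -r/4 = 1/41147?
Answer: -2501237087892/11085471165159425 + 1693075609*√21/33256413495478275 ≈ -0.00022540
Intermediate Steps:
r = -4/41147 ≈ -9.7212e-5
u(F) = √(16 + F)
l = √21 (l = √(16 + (5 + 0*(-3))) = √(16 + (5 + 0)) = √(16 + 5) = √21 ≈ 4.5826)
1/(r + (-4432 - l)) = 1/(-4/41147 + (-4432 - √21)) = 1/(-182363508/41147 - √21)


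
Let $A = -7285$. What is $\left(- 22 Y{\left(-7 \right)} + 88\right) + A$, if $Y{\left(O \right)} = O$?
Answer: $-7043$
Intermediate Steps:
$\left(- 22 Y{\left(-7 \right)} + 88\right) + A = \left(\left(-22\right) \left(-7\right) + 88\right) - 7285 = \left(154 + 88\right) - 7285 = 242 - 7285 = -7043$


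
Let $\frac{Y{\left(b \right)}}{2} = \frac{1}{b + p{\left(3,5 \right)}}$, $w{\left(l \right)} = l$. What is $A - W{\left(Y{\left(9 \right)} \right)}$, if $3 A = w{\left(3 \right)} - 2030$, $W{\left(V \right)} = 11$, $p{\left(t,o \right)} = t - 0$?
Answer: $- \frac{2060}{3} \approx -686.67$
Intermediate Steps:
$p{\left(t,o \right)} = t$ ($p{\left(t,o \right)} = t + 0 = t$)
$Y{\left(b \right)} = \frac{2}{3 + b}$ ($Y{\left(b \right)} = \frac{2}{b + 3} = \frac{2}{3 + b}$)
$A = - \frac{2027}{3}$ ($A = \frac{3 - 2030}{3} = \frac{1}{3} \left(-2027\right) = - \frac{2027}{3} \approx -675.67$)
$A - W{\left(Y{\left(9 \right)} \right)} = - \frac{2027}{3} - 11 = - \frac{2060}{3}$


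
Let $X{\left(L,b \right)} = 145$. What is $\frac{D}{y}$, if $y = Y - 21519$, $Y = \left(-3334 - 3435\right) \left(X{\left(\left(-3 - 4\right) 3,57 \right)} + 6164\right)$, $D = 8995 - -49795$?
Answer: $- \frac{5879}{4272714} \approx -0.0013759$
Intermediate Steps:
$D = 58790$ ($D = 8995 + 49795 = 58790$)
$Y = -42705621$ ($Y = \left(-3334 - 3435\right) \left(145 + 6164\right) = \left(-6769\right) 6309 = -42705621$)
$y = -42727140$ ($y = -42705621 - 21519 = -42727140$)
$\frac{D}{y} = \frac{58790}{-42727140} = 58790 \left(- \frac{1}{42727140}\right) = - \frac{5879}{4272714}$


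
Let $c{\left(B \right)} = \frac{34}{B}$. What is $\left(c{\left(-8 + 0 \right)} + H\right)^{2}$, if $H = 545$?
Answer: $\frac{4678569}{16} \approx 2.9241 \cdot 10^{5}$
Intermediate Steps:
$\left(c{\left(-8 + 0 \right)} + H\right)^{2} = \left(\frac{34}{-8 + 0} + 545\right)^{2} = \left(\frac{34}{-8} + 545\right)^{2} = \left(34 \left(- \frac{1}{8}\right) + 545\right)^{2} = \left(- \frac{17}{4} + 545\right)^{2} = \left(\frac{2163}{4}\right)^{2} = \frac{4678569}{16}$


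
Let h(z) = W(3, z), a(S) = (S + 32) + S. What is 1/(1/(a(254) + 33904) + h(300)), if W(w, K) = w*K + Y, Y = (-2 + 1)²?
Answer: 34444/31034045 ≈ 0.0011099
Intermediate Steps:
a(S) = 32 + 2*S (a(S) = (32 + S) + S = 32 + 2*S)
Y = 1 (Y = (-1)² = 1)
W(w, K) = 1 + K*w (W(w, K) = w*K + 1 = K*w + 1 = 1 + K*w)
h(z) = 1 + 3*z (h(z) = 1 + z*3 = 1 + 3*z)
1/(1/(a(254) + 33904) + h(300)) = 1/(1/((32 + 2*254) + 33904) + (1 + 3*300)) = 1/(1/((32 + 508) + 33904) + (1 + 900)) = 1/(1/(540 + 33904) + 901) = 1/(1/34444 + 901) = 1/(31034045/34444) = 34444/31034045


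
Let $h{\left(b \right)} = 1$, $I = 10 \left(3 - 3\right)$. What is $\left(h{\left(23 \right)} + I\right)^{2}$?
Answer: $1$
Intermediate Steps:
$I = 0$ ($I = 10 \cdot 0 = 0$)
$\left(h{\left(23 \right)} + I\right)^{2} = \left(1 + 0\right)^{2} = 1^{2} = 1$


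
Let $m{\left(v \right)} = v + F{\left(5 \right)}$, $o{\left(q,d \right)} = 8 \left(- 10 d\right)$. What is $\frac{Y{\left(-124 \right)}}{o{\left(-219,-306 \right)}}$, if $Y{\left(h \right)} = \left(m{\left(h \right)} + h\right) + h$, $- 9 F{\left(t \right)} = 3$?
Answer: $- \frac{1117}{73440} \approx -0.01521$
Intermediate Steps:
$o{\left(q,d \right)} = - 80 d$
$F{\left(t \right)} = - \frac{1}{3}$ ($F{\left(t \right)} = \left(- \frac{1}{9}\right) 3 = - \frac{1}{3}$)
$m{\left(v \right)} = - \frac{1}{3} + v$ ($m{\left(v \right)} = v - \frac{1}{3} = - \frac{1}{3} + v$)
$Y{\left(h \right)} = - \frac{1}{3} + 3 h$ ($Y{\left(h \right)} = \left(\left(- \frac{1}{3} + h\right) + h\right) + h = \left(- \frac{1}{3} + 2 h\right) + h = - \frac{1}{3} + 3 h$)
$\frac{Y{\left(-124 \right)}}{o{\left(-219,-306 \right)}} = \frac{- \frac{1}{3} + 3 \left(-124\right)}{\left(-80\right) \left(-306\right)} = \frac{- \frac{1}{3} - 372}{24480} = \left(- \frac{1117}{3}\right) \frac{1}{24480} = - \frac{1117}{73440}$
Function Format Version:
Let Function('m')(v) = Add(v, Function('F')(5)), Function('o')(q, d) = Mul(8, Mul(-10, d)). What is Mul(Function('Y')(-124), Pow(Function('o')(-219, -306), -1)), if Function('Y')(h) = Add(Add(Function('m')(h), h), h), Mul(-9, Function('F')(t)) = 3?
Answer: Rational(-1117, 73440) ≈ -0.015210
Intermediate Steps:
Function('o')(q, d) = Mul(-80, d)
Function('F')(t) = Rational(-1, 3) (Function('F')(t) = Mul(Rational(-1, 9), 3) = Rational(-1, 3))
Function('m')(v) = Add(Rational(-1, 3), v) (Function('m')(v) = Add(v, Rational(-1, 3)) = Add(Rational(-1, 3), v))
Function('Y')(h) = Add(Rational(-1, 3), Mul(3, h)) (Function('Y')(h) = Add(Add(Add(Rational(-1, 3), h), h), h) = Add(Add(Rational(-1, 3), Mul(2, h)), h) = Add(Rational(-1, 3), Mul(3, h)))
Mul(Function('Y')(-124), Pow(Function('o')(-219, -306), -1)) = Mul(Add(Rational(-1, 3), Mul(3, -124)), Pow(Mul(-80, -306), -1)) = Mul(Add(Rational(-1, 3), -372), Pow(24480, -1)) = Mul(Rational(-1117, 3), Rational(1, 24480)) = Rational(-1117, 73440)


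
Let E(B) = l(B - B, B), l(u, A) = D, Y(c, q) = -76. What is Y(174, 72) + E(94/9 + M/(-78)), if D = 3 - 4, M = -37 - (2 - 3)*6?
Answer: -77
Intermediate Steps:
M = -31 (M = -37 - (-1)*6 = -37 - 1*(-6) = -37 + 6 = -31)
D = -1
l(u, A) = -1
E(B) = -1
Y(174, 72) + E(94/9 + M/(-78)) = -76 - 1 = -77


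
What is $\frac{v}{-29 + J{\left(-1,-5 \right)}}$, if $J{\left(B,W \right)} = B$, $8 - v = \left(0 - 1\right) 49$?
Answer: $- \frac{19}{10} \approx -1.9$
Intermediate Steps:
$v = 57$ ($v = 8 - \left(0 - 1\right) 49 = 8 - \left(-1\right) 49 = 8 - -49 = 8 + 49 = 57$)
$\frac{v}{-29 + J{\left(-1,-5 \right)}} = \frac{1}{-29 - 1} \cdot 57 = \frac{1}{-30} \cdot 57 = \left(- \frac{1}{30}\right) 57 = - \frac{19}{10}$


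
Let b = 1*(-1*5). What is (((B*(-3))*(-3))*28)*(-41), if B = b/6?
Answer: 8610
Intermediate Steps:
b = -5 (b = 1*(-5) = -5)
B = -⅚ (B = -5/6 = -5*⅙ = -⅚ ≈ -0.83333)
(((B*(-3))*(-3))*28)*(-41) = ((-⅚*(-3)*(-3))*28)*(-41) = (((5/2)*(-3))*28)*(-41) = -15/2*28*(-41) = -210*(-41) = 8610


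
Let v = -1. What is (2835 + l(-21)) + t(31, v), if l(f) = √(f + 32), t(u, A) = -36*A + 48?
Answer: 2919 + √11 ≈ 2922.3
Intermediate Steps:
t(u, A) = 48 - 36*A
l(f) = √(32 + f)
(2835 + l(-21)) + t(31, v) = (2835 + √(32 - 21)) + (48 - 36*(-1)) = (2835 + √11) + (48 + 36) = (2835 + √11) + 84 = 2919 + √11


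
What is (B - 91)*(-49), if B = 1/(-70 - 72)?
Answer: 633227/142 ≈ 4459.3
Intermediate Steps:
B = -1/142 (B = 1/(-142) = -1/142 ≈ -0.0070423)
(B - 91)*(-49) = (-1/142 - 91)*(-49) = -12923/142*(-49) = 633227/142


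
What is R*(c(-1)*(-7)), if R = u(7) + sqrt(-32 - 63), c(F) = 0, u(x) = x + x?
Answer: 0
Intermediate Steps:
u(x) = 2*x
R = 14 + I*sqrt(95) (R = 2*7 + sqrt(-32 - 63) = 14 + sqrt(-95) = 14 + I*sqrt(95) ≈ 14.0 + 9.7468*I)
R*(c(-1)*(-7)) = (14 + I*sqrt(95))*(0*(-7)) = (14 + I*sqrt(95))*0 = 0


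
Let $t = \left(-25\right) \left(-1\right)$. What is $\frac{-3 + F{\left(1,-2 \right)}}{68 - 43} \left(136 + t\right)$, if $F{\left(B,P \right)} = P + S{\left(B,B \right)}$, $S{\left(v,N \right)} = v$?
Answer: $- \frac{644}{25} \approx -25.76$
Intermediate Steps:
$t = 25$
$F{\left(B,P \right)} = B + P$ ($F{\left(B,P \right)} = P + B = B + P$)
$\frac{-3 + F{\left(1,-2 \right)}}{68 - 43} \left(136 + t\right) = \frac{-3 + \left(1 - 2\right)}{68 - 43} \left(136 + 25\right) = \frac{-3 - 1}{25} \cdot 161 = \left(-4\right) \frac{1}{25} \cdot 161 = \left(- \frac{4}{25}\right) 161 = - \frac{644}{25}$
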